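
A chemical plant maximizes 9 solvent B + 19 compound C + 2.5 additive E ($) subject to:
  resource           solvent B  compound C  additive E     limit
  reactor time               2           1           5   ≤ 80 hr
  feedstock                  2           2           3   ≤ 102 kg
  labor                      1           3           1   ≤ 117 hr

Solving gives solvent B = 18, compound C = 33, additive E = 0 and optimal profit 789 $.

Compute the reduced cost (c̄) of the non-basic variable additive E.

-8.5

At the optimum: reactor time uses 69 of 80 (slack = 11); feedstock uses 102 of 102 (binding); labor uses 117 of 117 (binding).
By complementary slackness, y = 0 for the non-binding constraint.
From A_Bᵀ y = c: 2·y_feedstock + 1·y_labor = 9; 2·y_feedstock + 3·y_labor = 19.
→ y_feedstock = 2 and y_labor = 5.
Reduced cost of additive E: c₃ − yᵀa₃ = 2.5 − (2·3 + 5·1) = 2.5 − 11 = -8.5.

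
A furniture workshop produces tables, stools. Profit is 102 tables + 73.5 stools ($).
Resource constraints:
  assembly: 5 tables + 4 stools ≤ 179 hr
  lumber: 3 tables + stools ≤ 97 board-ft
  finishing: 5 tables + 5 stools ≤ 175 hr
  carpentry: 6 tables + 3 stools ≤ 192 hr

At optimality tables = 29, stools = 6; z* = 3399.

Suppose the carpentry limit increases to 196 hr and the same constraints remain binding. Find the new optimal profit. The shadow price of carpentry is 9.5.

Δb = 4, so new z* = 3399 + (9.5)·(4) = 3399 + 38 = 3437.

3437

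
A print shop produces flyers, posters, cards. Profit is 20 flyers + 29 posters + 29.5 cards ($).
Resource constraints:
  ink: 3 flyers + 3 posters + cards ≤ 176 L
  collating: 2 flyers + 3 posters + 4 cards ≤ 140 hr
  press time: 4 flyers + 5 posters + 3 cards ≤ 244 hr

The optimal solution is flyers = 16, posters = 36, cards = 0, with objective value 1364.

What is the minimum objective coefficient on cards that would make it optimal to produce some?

Binding: collating and press time. Non-binding: ink (20 unused).
Since ink is not tight, its dual is 0.
From A_Bᵀ y = c: 2·y_collating + 4·y_press time = 20; 3·y_collating + 5·y_press time = 29.
This yields shadow prices y_collating = 8, y_press time = 1.
cards enters the basis when its profit ≥ yᵀa₃ = 8·4 + 1·3 = 35.

35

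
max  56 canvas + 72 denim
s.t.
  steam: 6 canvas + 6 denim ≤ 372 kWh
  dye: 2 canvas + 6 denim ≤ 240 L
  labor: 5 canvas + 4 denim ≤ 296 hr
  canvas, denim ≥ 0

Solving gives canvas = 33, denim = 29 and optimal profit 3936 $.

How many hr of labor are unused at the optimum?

labor used = 5·33 + 4·29 = 281; slack = 296 − 281 = 15.

15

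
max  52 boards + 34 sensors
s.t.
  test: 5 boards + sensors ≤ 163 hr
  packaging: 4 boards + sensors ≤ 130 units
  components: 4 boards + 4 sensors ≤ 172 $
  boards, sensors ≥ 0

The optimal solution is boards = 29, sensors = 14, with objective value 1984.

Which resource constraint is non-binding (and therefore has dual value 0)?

test

test: 159/163 (slack 4)
packaging: 130/130 (binding)
components: 172/172 (binding)
By complementary slackness, a constraint with positive slack has shadow price 0 → test.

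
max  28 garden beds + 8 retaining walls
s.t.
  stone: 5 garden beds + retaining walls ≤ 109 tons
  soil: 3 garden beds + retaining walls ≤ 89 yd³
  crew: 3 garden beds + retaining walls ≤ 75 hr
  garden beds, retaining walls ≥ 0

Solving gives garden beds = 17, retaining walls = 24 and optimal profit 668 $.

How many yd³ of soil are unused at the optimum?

14

soil used = 3·17 + 1·24 = 75; slack = 89 − 75 = 14.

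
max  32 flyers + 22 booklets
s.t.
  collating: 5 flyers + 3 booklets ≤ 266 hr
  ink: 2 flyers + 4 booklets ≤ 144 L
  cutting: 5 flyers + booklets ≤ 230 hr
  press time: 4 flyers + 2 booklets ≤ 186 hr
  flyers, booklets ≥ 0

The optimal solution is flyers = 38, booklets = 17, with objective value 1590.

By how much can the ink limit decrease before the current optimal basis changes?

Binding constraints: ink, press time. The basis is B = [[2,4],[4,2]] with det -12.
Per unit decrease in ink, x* moves by d = (0.1667, -0.3333).
The basis stays optimal until cutting becomes binding; allowable decrease = 46 L.

46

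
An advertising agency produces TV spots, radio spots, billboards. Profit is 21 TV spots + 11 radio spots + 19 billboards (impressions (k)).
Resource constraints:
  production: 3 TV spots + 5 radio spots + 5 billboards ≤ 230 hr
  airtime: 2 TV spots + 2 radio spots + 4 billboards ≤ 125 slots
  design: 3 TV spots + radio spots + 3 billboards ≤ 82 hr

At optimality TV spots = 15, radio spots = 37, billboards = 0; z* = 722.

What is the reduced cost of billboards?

-4

At the optimum: production uses 230 of 230 (binding); airtime uses 104 of 125 (slack = 21); design uses 82 of 82 (binding).
Slack constraints have shadow price 0 (complementary slackness).
The binding rows give the dual system: 3·y_production + 3·y_design = 21 and 5·y_production + 1·y_design = 11.
Solving: y_production = 1, y_design = 6.
Reduced cost of billboards: c₃ − yᵀa₃ = 19 − (1·5 + 6·3) = 19 − 23 = -4.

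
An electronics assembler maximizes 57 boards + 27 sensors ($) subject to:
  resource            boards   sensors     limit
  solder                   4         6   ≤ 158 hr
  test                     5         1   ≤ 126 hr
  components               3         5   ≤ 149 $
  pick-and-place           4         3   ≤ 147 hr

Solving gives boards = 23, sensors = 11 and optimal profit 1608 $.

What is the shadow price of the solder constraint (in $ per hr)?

Check each constraint at x*: solder 158/158 (tight); test 126/126 (tight); components 124/149 (slack 25); pick-and-place 125/147 (slack 22).
Slack constraints have shadow price 0 (complementary slackness).
Dual feasibility on the basic columns requires 4·y_solder + 5·y_test = 57, 6·y_solder + 1·y_test = 27.
Solving: y_solder = 3, y_test = 9.
Shadow price of solder = 3.

3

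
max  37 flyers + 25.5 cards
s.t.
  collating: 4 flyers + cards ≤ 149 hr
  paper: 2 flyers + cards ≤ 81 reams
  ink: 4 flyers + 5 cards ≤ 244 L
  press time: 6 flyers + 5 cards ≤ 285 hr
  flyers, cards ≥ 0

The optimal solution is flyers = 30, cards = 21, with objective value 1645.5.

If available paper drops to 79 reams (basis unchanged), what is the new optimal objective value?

1629.5

Check each constraint at x*: collating 141/149 (slack 8); paper 81/81 (tight); ink 225/244 (slack 19); press time 285/285 (tight).
By complementary slackness, y = 0 for the non-binding constraints.
The binding rows give the dual system: 2·y_paper + 6·y_press time = 37 and 1·y_paper + 5·y_press time = 25.5.
→ y_paper = 8 and y_press time = 3.5.
Δz = y_paper·Δb = 8 × (-2) = -16, so new z* = 1645.5 − 16 = 1629.5.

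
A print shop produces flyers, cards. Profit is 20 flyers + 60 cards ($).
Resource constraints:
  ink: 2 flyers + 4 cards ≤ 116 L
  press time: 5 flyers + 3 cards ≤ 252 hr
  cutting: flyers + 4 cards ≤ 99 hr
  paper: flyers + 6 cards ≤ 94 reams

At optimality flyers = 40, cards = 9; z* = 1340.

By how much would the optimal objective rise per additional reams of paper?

Check each constraint at x*: ink 116/116 (tight); press time 227/252 (slack 25); cutting 76/99 (slack 23); paper 94/94 (tight).
Slack constraints have shadow price 0 (complementary slackness).
From A_Bᵀ y = c: 2·y_ink + 1·y_paper = 20; 4·y_ink + 6·y_paper = 60.
→ y_ink = 7.5 and y_paper = 5.
Shadow price of paper = 5.

5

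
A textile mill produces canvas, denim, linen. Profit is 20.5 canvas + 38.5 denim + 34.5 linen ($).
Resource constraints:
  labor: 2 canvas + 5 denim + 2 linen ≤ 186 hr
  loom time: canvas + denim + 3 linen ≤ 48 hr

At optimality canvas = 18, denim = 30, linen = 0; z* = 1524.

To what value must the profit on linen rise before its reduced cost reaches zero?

37.5

At the optimum: labor uses 186 of 186 (binding); loom time uses 48 of 48 (binding).
Dual feasibility on the basic columns requires 2·y_labor + 1·y_loom time = 20.5, 5·y_labor + 1·y_loom time = 38.5.
→ y_labor = 6 and y_loom time = 8.5.
linen enters the basis when its profit ≥ yᵀa₃ = 6·2 + 8.5·3 = 37.5.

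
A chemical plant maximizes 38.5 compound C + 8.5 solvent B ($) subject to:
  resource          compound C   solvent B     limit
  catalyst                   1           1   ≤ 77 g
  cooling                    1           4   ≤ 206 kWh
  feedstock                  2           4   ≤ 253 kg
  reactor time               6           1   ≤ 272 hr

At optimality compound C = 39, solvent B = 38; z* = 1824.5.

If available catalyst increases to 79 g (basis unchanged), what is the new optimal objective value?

Check each constraint at x*: catalyst 77/77 (tight); cooling 191/206 (slack 15); feedstock 230/253 (slack 23); reactor time 272/272 (tight).
Slack constraints have shadow price 0 (complementary slackness).
Dual feasibility on the basic columns requires 1·y_catalyst + 6·y_reactor time = 38.5, 1·y_catalyst + 1·y_reactor time = 8.5.
Solving: y_catalyst = 2.5, y_reactor time = 6.
Δz = y_catalyst·Δb = 2.5 × (2) = 5, so new z* = 1824.5 + 5 = 1829.5.

1829.5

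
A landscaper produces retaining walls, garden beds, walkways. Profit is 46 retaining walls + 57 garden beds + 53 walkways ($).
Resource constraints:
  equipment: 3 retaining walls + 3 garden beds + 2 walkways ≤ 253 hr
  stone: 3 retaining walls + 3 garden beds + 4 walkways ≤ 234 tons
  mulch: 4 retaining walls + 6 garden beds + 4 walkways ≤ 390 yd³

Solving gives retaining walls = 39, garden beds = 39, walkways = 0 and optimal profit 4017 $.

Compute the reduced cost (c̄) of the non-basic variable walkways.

-1

At the optimum: equipment uses 234 of 253 (slack = 19); stone uses 234 of 234 (binding); mulch uses 390 of 390 (binding).
Since equipment is not tight, its dual is 0.
From A_Bᵀ y = c: 3·y_stone + 4·y_mulch = 46; 3·y_stone + 6·y_mulch = 57.
This yields shadow prices y_stone = 8, y_mulch = 5.5.
Reduced cost of walkways: c₃ − yᵀa₃ = 53 − (8·4 + 5.5·4) = 53 − 54 = -1.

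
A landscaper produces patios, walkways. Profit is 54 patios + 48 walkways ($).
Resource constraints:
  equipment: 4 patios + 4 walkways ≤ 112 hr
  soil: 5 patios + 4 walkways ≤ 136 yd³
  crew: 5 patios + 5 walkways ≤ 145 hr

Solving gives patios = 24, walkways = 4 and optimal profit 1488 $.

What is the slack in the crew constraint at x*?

crew used = 5·24 + 5·4 = 140; slack = 145 − 140 = 5.

5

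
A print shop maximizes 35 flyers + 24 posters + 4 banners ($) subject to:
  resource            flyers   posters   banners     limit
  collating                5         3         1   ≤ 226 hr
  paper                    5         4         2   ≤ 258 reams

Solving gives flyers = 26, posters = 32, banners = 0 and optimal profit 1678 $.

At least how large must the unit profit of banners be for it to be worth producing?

10

Both collating and paper are binding at x*.
The binding rows give the dual system: 5·y_collating + 5·y_paper = 35 and 3·y_collating + 4·y_paper = 24.
→ y_collating = 4 and y_paper = 3.
banners enters the basis when its profit ≥ yᵀa₃ = 4·1 + 3·2 = 10.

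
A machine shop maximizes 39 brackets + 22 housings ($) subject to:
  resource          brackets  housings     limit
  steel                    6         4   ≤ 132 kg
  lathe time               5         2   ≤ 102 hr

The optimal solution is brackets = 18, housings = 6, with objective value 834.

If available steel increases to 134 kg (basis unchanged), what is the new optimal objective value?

At the optimum: steel uses 132 of 132 (binding); lathe time uses 102 of 102 (binding).
Dual feasibility on the basic columns requires 6·y_steel + 5·y_lathe time = 39, 4·y_steel + 2·y_lathe time = 22.
This yields shadow prices y_steel = 4, y_lathe time = 3.
Δz = y_steel·Δb = 4 × (2) = 8, so new z* = 834 + 8 = 842.

842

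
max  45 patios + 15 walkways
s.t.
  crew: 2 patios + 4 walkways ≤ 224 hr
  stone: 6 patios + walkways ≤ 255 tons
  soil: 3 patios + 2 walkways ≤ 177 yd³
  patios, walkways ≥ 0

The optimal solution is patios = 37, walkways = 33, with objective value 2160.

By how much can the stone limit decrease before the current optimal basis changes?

Binding constraints: stone, soil. The basis is B = [[6,1],[3,2]] with det 9.
Per unit decrease in stone, x* moves by d = (-0.2222, 0.3333).
The basis stays optimal until crew becomes binding; allowable decrease = 20.25 tons.

20.25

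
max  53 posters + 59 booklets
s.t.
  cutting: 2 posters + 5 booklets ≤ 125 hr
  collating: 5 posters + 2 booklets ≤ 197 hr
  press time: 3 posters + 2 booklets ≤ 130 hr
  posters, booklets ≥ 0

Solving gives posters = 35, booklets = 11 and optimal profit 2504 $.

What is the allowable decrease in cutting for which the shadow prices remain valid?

46.2

Binding constraints: cutting, collating. The basis is B = [[2,5],[5,2]] with det -21.
Per unit decrease in cutting, x* moves by d = (0.0952, -0.2381).
The basis stays optimal until booklets reaches 0; allowable decrease = 46.2 hr.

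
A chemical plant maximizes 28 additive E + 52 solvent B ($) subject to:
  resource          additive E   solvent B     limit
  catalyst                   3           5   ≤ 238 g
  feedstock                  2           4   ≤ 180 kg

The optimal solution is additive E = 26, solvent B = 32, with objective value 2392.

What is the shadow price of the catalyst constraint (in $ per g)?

4

Check each constraint at x*: catalyst 238/238 (tight); feedstock 180/180 (tight).
Dual feasibility on the basic columns requires 3·y_catalyst + 2·y_feedstock = 28, 5·y_catalyst + 4·y_feedstock = 52.
→ y_catalyst = 4 and y_feedstock = 8.
Shadow price of catalyst = 4.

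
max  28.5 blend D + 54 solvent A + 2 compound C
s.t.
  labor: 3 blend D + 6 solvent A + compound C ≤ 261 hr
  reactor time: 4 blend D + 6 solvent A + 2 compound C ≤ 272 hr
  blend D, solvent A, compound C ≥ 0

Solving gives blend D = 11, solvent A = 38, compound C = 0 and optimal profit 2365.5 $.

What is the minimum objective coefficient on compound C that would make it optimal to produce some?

10.5

Check each constraint at x*: labor 261/261 (tight); reactor time 272/272 (tight).
The binding rows give the dual system: 3·y_labor + 4·y_reactor time = 28.5 and 6·y_labor + 6·y_reactor time = 54.
Solving: y_labor = 7.5, y_reactor time = 1.5.
compound C enters the basis when its profit ≥ yᵀa₃ = 7.5·1 + 1.5·2 = 10.5.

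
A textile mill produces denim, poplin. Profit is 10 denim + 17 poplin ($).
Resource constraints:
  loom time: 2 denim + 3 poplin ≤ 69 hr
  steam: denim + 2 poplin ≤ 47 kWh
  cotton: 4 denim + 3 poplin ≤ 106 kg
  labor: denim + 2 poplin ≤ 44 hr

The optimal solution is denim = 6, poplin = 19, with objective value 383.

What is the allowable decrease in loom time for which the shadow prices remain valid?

3

Binding constraints: loom time, labor. The basis is B = [[2,3],[1,2]] with det 1.
Per unit decrease in loom time, x* moves by d = (-2, 1).
The basis stays optimal until denim reaches 0; allowable decrease = 3 hr.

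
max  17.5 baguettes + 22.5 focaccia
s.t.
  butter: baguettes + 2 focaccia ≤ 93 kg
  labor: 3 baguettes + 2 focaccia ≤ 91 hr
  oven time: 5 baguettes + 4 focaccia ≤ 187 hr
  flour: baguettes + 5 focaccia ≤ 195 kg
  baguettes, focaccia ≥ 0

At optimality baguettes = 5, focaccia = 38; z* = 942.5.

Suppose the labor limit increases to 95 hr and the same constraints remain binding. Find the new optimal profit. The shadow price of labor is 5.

962.5

Δb = 4, so new z* = 942.5 + (5)·(4) = 942.5 + 20 = 962.5.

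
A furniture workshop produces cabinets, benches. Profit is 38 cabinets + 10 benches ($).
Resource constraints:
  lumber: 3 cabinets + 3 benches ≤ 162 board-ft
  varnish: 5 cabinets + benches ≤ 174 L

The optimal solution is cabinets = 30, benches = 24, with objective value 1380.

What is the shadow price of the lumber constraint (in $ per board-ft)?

1

Check each constraint at x*: lumber 162/162 (tight); varnish 174/174 (tight).
The binding rows give the dual system: 3·y_lumber + 5·y_varnish = 38 and 3·y_lumber + 1·y_varnish = 10.
This yields shadow prices y_lumber = 1, y_varnish = 7.
Shadow price of lumber = 1.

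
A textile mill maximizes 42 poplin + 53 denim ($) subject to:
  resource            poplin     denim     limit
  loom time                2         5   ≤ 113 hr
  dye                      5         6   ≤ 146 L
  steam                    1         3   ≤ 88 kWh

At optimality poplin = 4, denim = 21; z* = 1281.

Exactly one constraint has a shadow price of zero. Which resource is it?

loom time: 113/113 (binding)
dye: 146/146 (binding)
steam: 67/88 (slack 21)
By complementary slackness, a constraint with positive slack has shadow price 0 → steam.

steam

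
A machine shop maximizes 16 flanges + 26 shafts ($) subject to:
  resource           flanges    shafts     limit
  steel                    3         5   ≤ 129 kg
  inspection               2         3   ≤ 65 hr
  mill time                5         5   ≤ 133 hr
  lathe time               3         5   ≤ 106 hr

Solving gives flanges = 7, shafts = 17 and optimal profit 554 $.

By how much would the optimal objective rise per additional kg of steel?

At the optimum: steel uses 106 of 129 (slack = 23); inspection uses 65 of 65 (binding); mill time uses 120 of 133 (slack = 13); lathe time uses 106 of 106 (binding).
By complementary slackness, y = 0 for the non-binding constraints.
Dual feasibility on the basic columns requires 2·y_inspection + 3·y_lathe time = 16, 3·y_inspection + 5·y_lathe time = 26.
This yields shadow prices y_inspection = 2, y_lathe time = 4.
Shadow price of steel = 0.

0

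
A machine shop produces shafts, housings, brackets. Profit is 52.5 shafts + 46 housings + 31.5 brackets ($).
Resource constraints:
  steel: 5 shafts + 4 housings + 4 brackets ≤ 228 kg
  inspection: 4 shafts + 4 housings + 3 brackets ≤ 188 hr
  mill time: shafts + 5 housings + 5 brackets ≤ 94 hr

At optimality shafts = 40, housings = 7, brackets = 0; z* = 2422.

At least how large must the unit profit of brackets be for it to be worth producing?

41

Check each constraint at x*: steel 228/228 (tight); inspection 188/188 (tight); mill time 75/94 (slack 19).
Slack constraints have shadow price 0 (complementary slackness).
From A_Bᵀ y = c: 5·y_steel + 4·y_inspection = 52.5; 4·y_steel + 4·y_inspection = 46.
Solving: y_steel = 6.5, y_inspection = 5.
brackets enters the basis when its profit ≥ yᵀa₃ = 6.5·4 + 5·3 = 41.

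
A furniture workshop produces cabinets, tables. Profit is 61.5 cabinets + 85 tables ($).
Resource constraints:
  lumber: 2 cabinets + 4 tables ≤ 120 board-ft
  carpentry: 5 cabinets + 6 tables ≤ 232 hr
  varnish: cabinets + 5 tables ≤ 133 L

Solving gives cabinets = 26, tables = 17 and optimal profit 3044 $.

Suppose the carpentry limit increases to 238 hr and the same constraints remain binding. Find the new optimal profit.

3101

Binding: lumber and carpentry. Non-binding: varnish (22 unused).
Slack constraints have shadow price 0 (complementary slackness).
Dual feasibility on the basic columns requires 2·y_lumber + 5·y_carpentry = 61.5, 4·y_lumber + 6·y_carpentry = 85.
This yields shadow prices y_lumber = 7, y_carpentry = 9.5.
Δz = y_carpentry·Δb = 9.5 × (6) = 57, so new z* = 3044 + 57 = 3101.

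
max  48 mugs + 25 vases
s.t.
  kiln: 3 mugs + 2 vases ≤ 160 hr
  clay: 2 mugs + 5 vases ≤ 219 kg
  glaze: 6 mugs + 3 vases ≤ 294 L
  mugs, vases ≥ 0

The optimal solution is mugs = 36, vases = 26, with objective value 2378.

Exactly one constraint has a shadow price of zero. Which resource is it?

kiln: 160/160 (binding)
clay: 202/219 (slack 17)
glaze: 294/294 (binding)
By complementary slackness, a constraint with positive slack has shadow price 0 → clay.

clay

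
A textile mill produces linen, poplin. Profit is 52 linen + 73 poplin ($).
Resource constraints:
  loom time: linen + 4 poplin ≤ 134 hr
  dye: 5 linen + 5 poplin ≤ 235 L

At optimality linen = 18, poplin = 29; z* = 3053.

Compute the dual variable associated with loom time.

At the optimum: loom time uses 134 of 134 (binding); dye uses 235 of 235 (binding).
From A_Bᵀ y = c: 1·y_loom time + 5·y_dye = 52; 4·y_loom time + 5·y_dye = 73.
Solving: y_loom time = 7, y_dye = 9.
Shadow price of loom time = 7.

7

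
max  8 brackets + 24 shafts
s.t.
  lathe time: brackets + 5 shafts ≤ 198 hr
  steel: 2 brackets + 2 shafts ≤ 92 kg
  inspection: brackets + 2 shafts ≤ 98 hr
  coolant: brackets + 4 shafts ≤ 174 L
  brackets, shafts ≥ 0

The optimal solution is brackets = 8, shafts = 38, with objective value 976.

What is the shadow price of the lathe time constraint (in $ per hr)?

4

At the optimum: lathe time uses 198 of 198 (binding); steel uses 92 of 92 (binding); inspection uses 84 of 98 (slack = 14); coolant uses 160 of 174 (slack = 14).
Slack constraints have shadow price 0 (complementary slackness).
Dual feasibility on the basic columns requires 1·y_lathe time + 2·y_steel = 8, 5·y_lathe time + 2·y_steel = 24.
→ y_lathe time = 4 and y_steel = 2.
Shadow price of lathe time = 4.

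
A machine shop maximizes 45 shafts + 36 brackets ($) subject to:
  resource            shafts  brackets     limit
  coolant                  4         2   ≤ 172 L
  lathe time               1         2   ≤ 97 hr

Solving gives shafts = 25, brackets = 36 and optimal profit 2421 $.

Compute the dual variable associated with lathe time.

Both coolant and lathe time are binding at x*.
From A_Bᵀ y = c: 4·y_coolant + 1·y_lathe time = 45; 2·y_coolant + 2·y_lathe time = 36.
Solving: y_coolant = 9, y_lathe time = 9.
Shadow price of lathe time = 9.

9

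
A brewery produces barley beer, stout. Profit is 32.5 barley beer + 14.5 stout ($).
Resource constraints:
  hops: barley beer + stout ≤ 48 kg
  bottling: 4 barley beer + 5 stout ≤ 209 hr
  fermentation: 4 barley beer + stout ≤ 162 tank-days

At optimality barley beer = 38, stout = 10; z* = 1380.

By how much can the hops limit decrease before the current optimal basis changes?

Binding constraints: hops, fermentation. The basis is B = [[1,1],[4,1]] with det -3.
Per unit decrease in hops, x* moves by d = (0.3333, -1.3333).
The basis stays optimal until stout reaches 0; allowable decrease = 7.5 kg.

7.5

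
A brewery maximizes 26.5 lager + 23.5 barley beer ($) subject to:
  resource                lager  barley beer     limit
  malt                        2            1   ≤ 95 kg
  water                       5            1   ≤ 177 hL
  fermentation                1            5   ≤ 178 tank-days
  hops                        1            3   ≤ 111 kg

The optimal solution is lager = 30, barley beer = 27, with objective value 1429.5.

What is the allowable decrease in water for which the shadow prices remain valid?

91

Binding constraints: water, hops. The basis is B = [[5,1],[1,3]] with det 14.
Per unit decrease in water, x* moves by d = (-0.2143, 0.0714).
The basis stays optimal until fermentation becomes binding; allowable decrease = 91 hL.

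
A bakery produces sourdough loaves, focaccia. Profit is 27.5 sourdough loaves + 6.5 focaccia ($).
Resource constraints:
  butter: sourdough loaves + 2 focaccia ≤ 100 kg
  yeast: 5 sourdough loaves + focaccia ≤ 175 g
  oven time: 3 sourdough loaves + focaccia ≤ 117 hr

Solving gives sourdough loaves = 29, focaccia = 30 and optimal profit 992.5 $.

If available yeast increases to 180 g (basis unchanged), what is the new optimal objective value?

1012.5

At the optimum: butter uses 89 of 100 (slack = 11); yeast uses 175 of 175 (binding); oven time uses 117 of 117 (binding).
Slack constraints have shadow price 0 (complementary slackness).
From A_Bᵀ y = c: 5·y_yeast + 3·y_oven time = 27.5; 1·y_yeast + 1·y_oven time = 6.5.
Solving: y_yeast = 4, y_oven time = 2.5.
Δz = y_yeast·Δb = 4 × (5) = 20, so new z* = 992.5 + 20 = 1012.5.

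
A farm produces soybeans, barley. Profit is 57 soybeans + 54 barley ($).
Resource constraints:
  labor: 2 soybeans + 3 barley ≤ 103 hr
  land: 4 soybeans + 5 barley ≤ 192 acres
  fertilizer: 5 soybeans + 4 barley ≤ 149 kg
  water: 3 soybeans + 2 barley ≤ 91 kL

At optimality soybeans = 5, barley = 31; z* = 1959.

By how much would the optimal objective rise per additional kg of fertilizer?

At the optimum: labor uses 103 of 103 (binding); land uses 175 of 192 (slack = 17); fertilizer uses 149 of 149 (binding); water uses 77 of 91 (slack = 14).
Since land, water are not tight, their duals are 0.
The binding rows give the dual system: 2·y_labor + 5·y_fertilizer = 57 and 3·y_labor + 4·y_fertilizer = 54.
→ y_labor = 6 and y_fertilizer = 9.
Shadow price of fertilizer = 9.

9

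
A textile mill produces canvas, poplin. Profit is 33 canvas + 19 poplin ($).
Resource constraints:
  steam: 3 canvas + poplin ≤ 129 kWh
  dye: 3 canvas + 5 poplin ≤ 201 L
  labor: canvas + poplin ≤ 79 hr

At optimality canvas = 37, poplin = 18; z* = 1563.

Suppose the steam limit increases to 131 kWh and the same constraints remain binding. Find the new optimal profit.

1581

Check each constraint at x*: steam 129/129 (tight); dye 201/201 (tight); labor 55/79 (slack 24).
Slack constraints have shadow price 0 (complementary slackness).
The binding rows give the dual system: 3·y_steam + 3·y_dye = 33 and 1·y_steam + 5·y_dye = 19.
Solving: y_steam = 9, y_dye = 2.
Δz = y_steam·Δb = 9 × (2) = 18, so new z* = 1563 + 18 = 1581.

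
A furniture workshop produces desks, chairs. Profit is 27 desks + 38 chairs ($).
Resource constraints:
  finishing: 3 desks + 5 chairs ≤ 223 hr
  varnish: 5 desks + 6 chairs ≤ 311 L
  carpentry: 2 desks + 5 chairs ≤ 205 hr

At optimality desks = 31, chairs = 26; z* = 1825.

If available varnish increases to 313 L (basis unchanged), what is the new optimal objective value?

Check each constraint at x*: finishing 223/223 (tight); varnish 311/311 (tight); carpentry 192/205 (slack 13).
By complementary slackness, y = 0 for the non-binding constraint.
Dual feasibility on the basic columns requires 3·y_finishing + 5·y_varnish = 27, 5·y_finishing + 6·y_varnish = 38.
Solving: y_finishing = 4, y_varnish = 3.
Δz = y_varnish·Δb = 3 × (2) = 6, so new z* = 1825 + 6 = 1831.

1831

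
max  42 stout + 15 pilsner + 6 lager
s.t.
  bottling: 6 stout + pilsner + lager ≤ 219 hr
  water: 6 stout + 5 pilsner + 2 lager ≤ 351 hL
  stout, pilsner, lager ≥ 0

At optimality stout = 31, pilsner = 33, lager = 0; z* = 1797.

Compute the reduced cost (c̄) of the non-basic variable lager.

At the optimum: bottling uses 219 of 219 (binding); water uses 351 of 351 (binding).
The binding rows give the dual system: 6·y_bottling + 6·y_water = 42 and 1·y_bottling + 5·y_water = 15.
This yields shadow prices y_bottling = 5, y_water = 2.
Reduced cost of lager: c₃ − yᵀa₃ = 6 − (5·1 + 2·2) = 6 − 9 = -3.

-3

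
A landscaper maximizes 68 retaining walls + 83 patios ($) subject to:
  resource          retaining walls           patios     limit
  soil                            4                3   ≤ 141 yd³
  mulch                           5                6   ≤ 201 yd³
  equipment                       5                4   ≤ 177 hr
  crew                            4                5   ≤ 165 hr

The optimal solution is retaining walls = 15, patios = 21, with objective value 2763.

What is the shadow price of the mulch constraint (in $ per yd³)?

Binding: mulch and crew. Non-binding: soil (18 unused), equipment (18 unused).
Since soil, equipment are not tight, their duals are 0.
The binding rows give the dual system: 5·y_mulch + 4·y_crew = 68 and 6·y_mulch + 5·y_crew = 83.
This yields shadow prices y_mulch = 8, y_crew = 7.
Shadow price of mulch = 8.

8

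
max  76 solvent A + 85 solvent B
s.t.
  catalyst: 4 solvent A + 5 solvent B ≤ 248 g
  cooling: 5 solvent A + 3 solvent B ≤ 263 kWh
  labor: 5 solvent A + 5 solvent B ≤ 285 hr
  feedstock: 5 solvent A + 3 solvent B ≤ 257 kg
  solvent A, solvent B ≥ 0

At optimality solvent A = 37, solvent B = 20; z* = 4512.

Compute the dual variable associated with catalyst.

9

Check each constraint at x*: catalyst 248/248 (tight); cooling 245/263 (slack 18); labor 285/285 (tight); feedstock 245/257 (slack 12).
Since cooling, feedstock are not tight, their duals are 0.
The binding rows give the dual system: 4·y_catalyst + 5·y_labor = 76 and 5·y_catalyst + 5·y_labor = 85.
→ y_catalyst = 9 and y_labor = 8.
Shadow price of catalyst = 9.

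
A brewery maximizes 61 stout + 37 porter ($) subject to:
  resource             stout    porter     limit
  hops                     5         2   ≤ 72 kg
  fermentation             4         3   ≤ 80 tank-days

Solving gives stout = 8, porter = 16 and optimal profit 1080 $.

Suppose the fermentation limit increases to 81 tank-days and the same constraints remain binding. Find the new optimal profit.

At the optimum: hops uses 72 of 72 (binding); fermentation uses 80 of 80 (binding).
From A_Bᵀ y = c: 5·y_hops + 4·y_fermentation = 61; 2·y_hops + 3·y_fermentation = 37.
Solving: y_hops = 5, y_fermentation = 9.
Δz = y_fermentation·Δb = 9 × (1) = 9, so new z* = 1080 + 9 = 1089.

1089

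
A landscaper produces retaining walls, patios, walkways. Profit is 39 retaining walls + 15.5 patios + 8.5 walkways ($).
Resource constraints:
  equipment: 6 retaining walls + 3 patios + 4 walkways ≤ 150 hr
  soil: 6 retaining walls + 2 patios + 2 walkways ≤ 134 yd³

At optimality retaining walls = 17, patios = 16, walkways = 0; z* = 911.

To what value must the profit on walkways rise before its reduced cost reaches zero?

Both equipment and soil are binding at x*.
Dual feasibility on the basic columns requires 6·y_equipment + 6·y_soil = 39, 3·y_equipment + 2·y_soil = 15.5.
Solving: y_equipment = 2.5, y_soil = 4.
walkways enters the basis when its profit ≥ yᵀa₃ = 2.5·4 + 4·2 = 18.

18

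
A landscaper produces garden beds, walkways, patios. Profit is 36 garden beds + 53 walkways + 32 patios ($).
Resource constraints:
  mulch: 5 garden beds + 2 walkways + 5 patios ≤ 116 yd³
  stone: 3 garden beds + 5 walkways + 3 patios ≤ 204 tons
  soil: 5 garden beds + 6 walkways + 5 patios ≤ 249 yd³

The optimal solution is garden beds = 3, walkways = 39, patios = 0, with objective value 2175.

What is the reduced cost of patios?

At the optimum: mulch uses 93 of 116 (slack = 23); stone uses 204 of 204 (binding); soil uses 249 of 249 (binding).
By complementary slackness, y = 0 for the non-binding constraint.
Dual feasibility on the basic columns requires 3·y_stone + 5·y_soil = 36, 5·y_stone + 6·y_soil = 53.
This yields shadow prices y_stone = 7, y_soil = 3.
Reduced cost of patios: c₃ − yᵀa₃ = 32 − (7·3 + 3·5) = 32 − 36 = -4.

-4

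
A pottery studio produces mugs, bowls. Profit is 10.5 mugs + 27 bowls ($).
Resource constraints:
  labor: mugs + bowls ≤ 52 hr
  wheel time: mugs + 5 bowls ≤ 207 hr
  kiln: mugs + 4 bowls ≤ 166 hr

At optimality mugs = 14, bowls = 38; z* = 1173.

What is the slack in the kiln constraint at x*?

0

kiln used = 1·14 + 4·38 = 166; slack = 166 − 166 = 0.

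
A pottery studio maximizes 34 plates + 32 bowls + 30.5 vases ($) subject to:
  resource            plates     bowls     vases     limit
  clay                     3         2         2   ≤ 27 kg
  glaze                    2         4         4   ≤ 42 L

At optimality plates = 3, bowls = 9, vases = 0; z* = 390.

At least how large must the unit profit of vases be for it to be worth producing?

Both clay and glaze are binding at x*.
The binding rows give the dual system: 3·y_clay + 2·y_glaze = 34 and 2·y_clay + 4·y_glaze = 32.
This yields shadow prices y_clay = 9, y_glaze = 3.5.
vases enters the basis when its profit ≥ yᵀa₃ = 9·2 + 3.5·4 = 32.

32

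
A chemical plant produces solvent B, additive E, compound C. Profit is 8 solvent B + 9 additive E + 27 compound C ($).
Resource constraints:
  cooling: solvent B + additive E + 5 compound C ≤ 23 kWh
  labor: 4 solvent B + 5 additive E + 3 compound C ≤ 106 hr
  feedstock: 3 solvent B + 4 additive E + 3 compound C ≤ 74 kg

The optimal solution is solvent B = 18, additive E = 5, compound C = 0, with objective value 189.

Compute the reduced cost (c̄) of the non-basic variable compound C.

-1

At the optimum: cooling uses 23 of 23 (binding); labor uses 97 of 106 (slack = 9); feedstock uses 74 of 74 (binding).
By complementary slackness, y = 0 for the non-binding constraint.
Dual feasibility on the basic columns requires 1·y_cooling + 3·y_feedstock = 8, 1·y_cooling + 4·y_feedstock = 9.
→ y_cooling = 5 and y_feedstock = 1.
Reduced cost of compound C: c₃ − yᵀa₃ = 27 − (5·5 + 1·3) = 27 − 28 = -1.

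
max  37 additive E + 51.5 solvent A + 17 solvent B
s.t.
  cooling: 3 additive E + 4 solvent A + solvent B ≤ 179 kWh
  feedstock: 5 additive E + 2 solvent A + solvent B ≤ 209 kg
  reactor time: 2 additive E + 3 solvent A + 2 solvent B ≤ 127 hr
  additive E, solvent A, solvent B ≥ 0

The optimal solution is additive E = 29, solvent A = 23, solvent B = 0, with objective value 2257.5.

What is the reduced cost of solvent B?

At the optimum: cooling uses 179 of 179 (binding); feedstock uses 191 of 209 (slack = 18); reactor time uses 127 of 127 (binding).
Slack constraints have shadow price 0 (complementary slackness).
The binding rows give the dual system: 3·y_cooling + 2·y_reactor time = 37 and 4·y_cooling + 3·y_reactor time = 51.5.
This yields shadow prices y_cooling = 8, y_reactor time = 6.5.
Reduced cost of solvent B: c₃ − yᵀa₃ = 17 − (8·1 + 6.5·2) = 17 − 21 = -4.

-4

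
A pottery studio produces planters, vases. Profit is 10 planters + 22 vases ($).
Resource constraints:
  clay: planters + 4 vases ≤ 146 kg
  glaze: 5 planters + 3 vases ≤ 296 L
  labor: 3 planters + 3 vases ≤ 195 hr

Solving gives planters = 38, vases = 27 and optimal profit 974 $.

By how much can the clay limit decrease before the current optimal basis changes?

37.5

Binding constraints: clay, labor. The basis is B = [[1,4],[3,3]] with det -9.
Per unit decrease in clay, x* moves by d = (0.3333, -0.3333).
The basis stays optimal until glaze becomes binding; allowable decrease = 37.5 kg.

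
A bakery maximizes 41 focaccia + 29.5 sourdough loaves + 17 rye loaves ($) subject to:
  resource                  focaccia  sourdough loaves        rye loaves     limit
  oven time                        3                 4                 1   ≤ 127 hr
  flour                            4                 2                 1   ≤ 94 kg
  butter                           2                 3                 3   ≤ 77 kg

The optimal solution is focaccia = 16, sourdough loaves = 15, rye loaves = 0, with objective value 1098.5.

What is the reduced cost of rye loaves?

Check each constraint at x*: oven time 108/127 (slack 19); flour 94/94 (tight); butter 77/77 (tight).
Slack constraints have shadow price 0 (complementary slackness).
From A_Bᵀ y = c: 4·y_flour + 2·y_butter = 41; 2·y_flour + 3·y_butter = 29.5.
This yields shadow prices y_flour = 8, y_butter = 4.5.
Reduced cost of rye loaves: c₃ − yᵀa₃ = 17 − (8·1 + 4.5·3) = 17 − 21.5 = -4.5.

-4.5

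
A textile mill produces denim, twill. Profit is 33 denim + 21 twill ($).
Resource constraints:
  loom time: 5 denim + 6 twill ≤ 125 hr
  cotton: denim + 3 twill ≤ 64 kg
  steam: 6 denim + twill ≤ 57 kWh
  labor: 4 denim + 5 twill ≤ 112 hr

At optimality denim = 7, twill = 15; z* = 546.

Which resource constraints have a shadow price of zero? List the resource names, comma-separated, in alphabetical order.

loom time: 125/125 (binding)
cotton: 52/64 (slack 12)
steam: 57/57 (binding)
labor: 103/112 (slack 9)
By complementary slackness, a constraint with positive slack has shadow price 0 → cotton, labor.

cotton, labor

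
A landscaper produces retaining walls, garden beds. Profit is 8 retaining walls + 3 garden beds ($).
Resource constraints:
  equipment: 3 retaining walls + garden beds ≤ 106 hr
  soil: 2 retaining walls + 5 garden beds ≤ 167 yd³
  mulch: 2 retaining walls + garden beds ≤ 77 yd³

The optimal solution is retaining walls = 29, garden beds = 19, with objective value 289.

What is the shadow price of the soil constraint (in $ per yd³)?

At the optimum: equipment uses 106 of 106 (binding); soil uses 153 of 167 (slack = 14); mulch uses 77 of 77 (binding).
Since soil is not tight, its dual is 0.
Dual feasibility on the basic columns requires 3·y_equipment + 2·y_mulch = 8, 1·y_equipment + 1·y_mulch = 3.
→ y_equipment = 2 and y_mulch = 1.
Shadow price of soil = 0.

0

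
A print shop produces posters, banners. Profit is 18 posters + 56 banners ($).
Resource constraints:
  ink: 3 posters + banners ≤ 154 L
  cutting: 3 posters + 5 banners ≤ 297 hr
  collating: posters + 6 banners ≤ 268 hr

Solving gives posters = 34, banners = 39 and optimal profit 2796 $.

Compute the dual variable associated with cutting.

4

Check each constraint at x*: ink 141/154 (slack 13); cutting 297/297 (tight); collating 268/268 (tight).
Since ink is not tight, its dual is 0.
The binding rows give the dual system: 3·y_cutting + 1·y_collating = 18 and 5·y_cutting + 6·y_collating = 56.
Solving: y_cutting = 4, y_collating = 6.
Shadow price of cutting = 4.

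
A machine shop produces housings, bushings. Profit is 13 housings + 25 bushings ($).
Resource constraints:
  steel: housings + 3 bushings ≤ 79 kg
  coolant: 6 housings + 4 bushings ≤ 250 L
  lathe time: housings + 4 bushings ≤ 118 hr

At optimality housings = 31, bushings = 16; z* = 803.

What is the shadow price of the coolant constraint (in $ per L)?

1

At the optimum: steel uses 79 of 79 (binding); coolant uses 250 of 250 (binding); lathe time uses 95 of 118 (slack = 23).
By complementary slackness, y = 0 for the non-binding constraint.
From A_Bᵀ y = c: 1·y_steel + 6·y_coolant = 13; 3·y_steel + 4·y_coolant = 25.
Solving: y_steel = 7, y_coolant = 1.
Shadow price of coolant = 1.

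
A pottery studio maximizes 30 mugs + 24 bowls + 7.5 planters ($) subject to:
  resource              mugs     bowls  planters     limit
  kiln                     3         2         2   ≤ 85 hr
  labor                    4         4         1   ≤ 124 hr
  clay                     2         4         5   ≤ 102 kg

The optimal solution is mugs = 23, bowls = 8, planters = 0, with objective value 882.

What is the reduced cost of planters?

Check each constraint at x*: kiln 85/85 (tight); labor 124/124 (tight); clay 78/102 (slack 24).
By complementary slackness, y = 0 for the non-binding constraint.
The binding rows give the dual system: 3·y_kiln + 4·y_labor = 30 and 2·y_kiln + 4·y_labor = 24.
Solving: y_kiln = 6, y_labor = 3.
Reduced cost of planters: c₃ − yᵀa₃ = 7.5 − (6·2 + 3·1) = 7.5 − 15 = -7.5.

-7.5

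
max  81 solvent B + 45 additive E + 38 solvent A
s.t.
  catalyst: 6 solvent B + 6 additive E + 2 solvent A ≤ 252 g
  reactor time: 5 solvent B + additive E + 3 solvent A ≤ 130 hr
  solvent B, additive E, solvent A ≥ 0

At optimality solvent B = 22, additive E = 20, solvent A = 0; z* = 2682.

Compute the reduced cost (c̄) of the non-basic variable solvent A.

-1

Check each constraint at x*: catalyst 252/252 (tight); reactor time 130/130 (tight).
Dual feasibility on the basic columns requires 6·y_catalyst + 5·y_reactor time = 81, 6·y_catalyst + 1·y_reactor time = 45.
Solving: y_catalyst = 6, y_reactor time = 9.
Reduced cost of solvent A: c₃ − yᵀa₃ = 38 − (6·2 + 9·3) = 38 − 39 = -1.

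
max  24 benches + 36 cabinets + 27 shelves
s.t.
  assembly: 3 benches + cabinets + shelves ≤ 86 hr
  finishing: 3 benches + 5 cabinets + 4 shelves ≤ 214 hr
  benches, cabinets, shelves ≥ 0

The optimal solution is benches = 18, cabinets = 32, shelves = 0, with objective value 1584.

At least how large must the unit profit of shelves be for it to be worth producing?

Both assembly and finishing are binding at x*.
From A_Bᵀ y = c: 3·y_assembly + 3·y_finishing = 24; 1·y_assembly + 5·y_finishing = 36.
Solving: y_assembly = 1, y_finishing = 7.
shelves enters the basis when its profit ≥ yᵀa₃ = 1·1 + 7·4 = 29.

29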